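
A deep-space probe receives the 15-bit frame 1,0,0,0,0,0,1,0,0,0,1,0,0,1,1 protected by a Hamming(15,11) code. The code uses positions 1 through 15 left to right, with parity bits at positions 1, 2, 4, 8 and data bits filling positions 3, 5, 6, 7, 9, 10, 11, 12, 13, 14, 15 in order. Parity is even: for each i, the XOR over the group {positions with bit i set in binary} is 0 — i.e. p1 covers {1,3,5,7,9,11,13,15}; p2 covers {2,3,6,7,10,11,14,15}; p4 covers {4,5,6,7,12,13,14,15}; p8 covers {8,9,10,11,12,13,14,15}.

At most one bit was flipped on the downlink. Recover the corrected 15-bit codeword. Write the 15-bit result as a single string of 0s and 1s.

100000100011011

s1 (pos 1,3,5,7,9,11,13,15): 1⊕0⊕0⊕1⊕0⊕1⊕0⊕1 = 0
s2 (pos 2,3,6,7,10,11,14,15): 0⊕0⊕0⊕1⊕0⊕1⊕1⊕1 = 0
s4 (pos 4,5,6,7,12,13,14,15): 0⊕0⊕0⊕1⊕0⊕0⊕1⊕1 = 1
s8 (pos 8,9,10,11,12,13,14,15): 0⊕0⊕0⊕1⊕0⊕0⊕1⊕1 = 1
Syndrome s8…s1 = 1100 → error at position 12.
Flip position 12: 100000100010011 → 100000100011011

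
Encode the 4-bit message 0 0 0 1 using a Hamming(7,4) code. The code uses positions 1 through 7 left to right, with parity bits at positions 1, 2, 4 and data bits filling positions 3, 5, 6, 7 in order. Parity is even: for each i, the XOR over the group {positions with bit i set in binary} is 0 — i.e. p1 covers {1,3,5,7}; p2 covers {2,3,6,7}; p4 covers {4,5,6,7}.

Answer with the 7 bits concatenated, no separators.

Place data at non-parity positions: p1 p2 0 p4 0 0 1
p1 (pos 1,3,5,7): XOR of data positions = 0⊕0⊕1 = 1
p2 (pos 2,3,6,7): XOR of data positions = 0⊕0⊕1 = 1
p4 (pos 4,5,6,7): XOR of data positions = 0⊕0⊕1 = 1
Codeword: 1101001

1101001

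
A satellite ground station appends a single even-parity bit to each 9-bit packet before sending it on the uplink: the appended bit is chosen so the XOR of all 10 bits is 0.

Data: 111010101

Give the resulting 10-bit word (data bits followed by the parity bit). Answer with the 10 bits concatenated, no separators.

1110101010

XOR of the 9 data bits: 1⊕1⊕1⊕0⊕1⊕0⊕1⊕0⊕1 = 0
Parity bit = 0 (so all 10 bits XOR to 0).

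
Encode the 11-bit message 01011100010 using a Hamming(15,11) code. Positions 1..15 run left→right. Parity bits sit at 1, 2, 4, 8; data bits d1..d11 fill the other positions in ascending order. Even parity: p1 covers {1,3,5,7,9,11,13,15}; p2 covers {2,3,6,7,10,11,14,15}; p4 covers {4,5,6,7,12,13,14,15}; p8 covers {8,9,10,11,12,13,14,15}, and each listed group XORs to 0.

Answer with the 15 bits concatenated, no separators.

Place data at non-parity positions: p1 p2 0 p4 1 0 1 p8 1 1 0 0 0 1 0
p1 (pos 1,3,5,7,9,11,13,15): XOR of data positions = 0⊕1⊕1⊕1⊕0⊕0⊕0 = 1
p2 (pos 2,3,6,7,10,11,14,15): XOR of data positions = 0⊕0⊕1⊕1⊕0⊕1⊕0 = 1
p4 (pos 4,5,6,7,12,13,14,15): XOR of data positions = 1⊕0⊕1⊕0⊕0⊕1⊕0 = 1
p8 (pos 8,9,10,11,12,13,14,15): XOR of data positions = 1⊕1⊕0⊕0⊕0⊕1⊕0 = 1
Codeword: 110110111100010

110110111100010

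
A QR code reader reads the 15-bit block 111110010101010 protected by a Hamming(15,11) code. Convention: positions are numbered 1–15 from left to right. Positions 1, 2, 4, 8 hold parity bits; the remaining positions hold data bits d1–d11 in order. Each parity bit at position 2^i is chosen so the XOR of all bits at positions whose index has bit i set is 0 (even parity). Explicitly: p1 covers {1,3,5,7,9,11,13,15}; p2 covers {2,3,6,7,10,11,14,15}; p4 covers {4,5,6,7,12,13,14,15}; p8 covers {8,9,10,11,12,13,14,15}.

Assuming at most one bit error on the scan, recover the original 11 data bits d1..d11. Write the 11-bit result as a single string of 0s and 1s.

s1 (pos 1,3,5,7,9,11,13,15): 1⊕1⊕1⊕0⊕0⊕0⊕0⊕0 = 1
s2 (pos 2,3,6,7,10,11,14,15): 1⊕1⊕0⊕0⊕1⊕0⊕1⊕0 = 0
s4 (pos 4,5,6,7,12,13,14,15): 1⊕1⊕0⊕0⊕1⊕0⊕1⊕0 = 0
s8 (pos 8,9,10,11,12,13,14,15): 1⊕0⊕1⊕0⊕1⊕0⊕1⊕0 = 0
Syndrome s8…s1 = 0001 → error at position 1.
Flip position 1: 111110010101010 → 011110010101010
Read data bits from positions 3,5,6,7,9,10,11,12,13,14,15: 11000101010

11000101010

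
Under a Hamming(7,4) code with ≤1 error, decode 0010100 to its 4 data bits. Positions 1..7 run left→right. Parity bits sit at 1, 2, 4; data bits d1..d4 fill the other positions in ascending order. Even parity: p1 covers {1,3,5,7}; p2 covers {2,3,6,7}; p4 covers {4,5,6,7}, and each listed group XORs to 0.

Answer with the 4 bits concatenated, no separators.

s1 (pos 1,3,5,7): 0⊕1⊕1⊕0 = 0
s2 (pos 2,3,6,7): 0⊕1⊕0⊕0 = 1
s4 (pos 4,5,6,7): 0⊕1⊕0⊕0 = 1
Syndrome s4…s1 = 110 → error at position 6.
Flip position 6: 0010100 → 0010110
Read data bits from positions 3,5,6,7: 1110

1110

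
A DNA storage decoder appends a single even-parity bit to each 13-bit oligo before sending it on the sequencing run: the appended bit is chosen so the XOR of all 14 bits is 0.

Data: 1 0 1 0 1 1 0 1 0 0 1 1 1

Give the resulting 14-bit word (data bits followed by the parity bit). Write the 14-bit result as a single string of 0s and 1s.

XOR of the 13 data bits: 1⊕0⊕1⊕0⊕1⊕1⊕0⊕1⊕0⊕0⊕1⊕1⊕1 = 0
Parity bit = 0 (so all 14 bits XOR to 0).

10101101001110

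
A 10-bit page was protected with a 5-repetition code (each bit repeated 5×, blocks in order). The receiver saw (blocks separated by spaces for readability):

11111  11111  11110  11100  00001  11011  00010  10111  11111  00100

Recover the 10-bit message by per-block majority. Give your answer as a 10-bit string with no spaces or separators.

Block 1 (11111): 5 ones → 1
Block 2 (11111): 5 ones → 1
Block 3 (11110): 4 ones → 1
Block 4 (11100): 3 ones → 1
Block 5 (00001): 1 one → 0
Block 6 (11011): 4 ones → 1
Block 7 (00010): 1 one → 0
Block 8 (10111): 4 ones → 1
Block 9 (11111): 5 ones → 1
Block 10 (00100): 1 one → 0

1111010110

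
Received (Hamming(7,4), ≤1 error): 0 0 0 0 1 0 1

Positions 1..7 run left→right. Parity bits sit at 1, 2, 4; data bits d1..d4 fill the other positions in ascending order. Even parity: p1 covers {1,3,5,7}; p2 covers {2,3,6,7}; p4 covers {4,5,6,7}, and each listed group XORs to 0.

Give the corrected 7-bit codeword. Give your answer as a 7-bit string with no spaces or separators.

0100101

s1 (pos 1,3,5,7): 0⊕0⊕1⊕1 = 0
s2 (pos 2,3,6,7): 0⊕0⊕0⊕1 = 1
s4 (pos 4,5,6,7): 0⊕1⊕0⊕1 = 0
Syndrome s4…s1 = 010 → error at position 2.
Flip position 2: 0000101 → 0100101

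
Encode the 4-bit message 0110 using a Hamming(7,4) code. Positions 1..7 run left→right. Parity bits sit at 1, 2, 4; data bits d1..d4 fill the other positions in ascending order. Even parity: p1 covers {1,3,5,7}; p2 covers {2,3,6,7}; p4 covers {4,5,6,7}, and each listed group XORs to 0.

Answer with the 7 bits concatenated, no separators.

Place data at non-parity positions: p1 p2 0 p4 1 1 0
p1 (pos 1,3,5,7): XOR of data positions = 0⊕1⊕0 = 1
p2 (pos 2,3,6,7): XOR of data positions = 0⊕1⊕0 = 1
p4 (pos 4,5,6,7): XOR of data positions = 1⊕1⊕0 = 0
Codeword: 1100110

1100110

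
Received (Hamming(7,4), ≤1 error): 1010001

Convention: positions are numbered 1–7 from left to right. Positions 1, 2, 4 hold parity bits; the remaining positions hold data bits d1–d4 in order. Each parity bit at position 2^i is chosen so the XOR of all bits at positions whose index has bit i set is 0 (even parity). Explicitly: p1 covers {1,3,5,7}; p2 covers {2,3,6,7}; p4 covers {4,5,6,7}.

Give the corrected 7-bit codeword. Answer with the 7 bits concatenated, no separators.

1010101

s1 (pos 1,3,5,7): 1⊕1⊕0⊕1 = 1
s2 (pos 2,3,6,7): 0⊕1⊕0⊕1 = 0
s4 (pos 4,5,6,7): 0⊕0⊕0⊕1 = 1
Syndrome s4…s1 = 101 → error at position 5.
Flip position 5: 1010001 → 1010101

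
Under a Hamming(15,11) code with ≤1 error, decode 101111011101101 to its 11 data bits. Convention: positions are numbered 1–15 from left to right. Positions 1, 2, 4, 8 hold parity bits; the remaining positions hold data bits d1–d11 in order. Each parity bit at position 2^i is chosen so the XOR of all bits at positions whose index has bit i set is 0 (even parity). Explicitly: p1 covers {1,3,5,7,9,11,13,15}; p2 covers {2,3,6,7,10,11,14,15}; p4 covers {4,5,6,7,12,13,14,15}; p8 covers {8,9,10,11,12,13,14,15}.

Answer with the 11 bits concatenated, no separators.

s1 (pos 1,3,5,7,9,11,13,15): 1⊕1⊕1⊕0⊕1⊕0⊕1⊕1 = 0
s2 (pos 2,3,6,7,10,11,14,15): 0⊕1⊕1⊕0⊕1⊕0⊕0⊕1 = 0
s4 (pos 4,5,6,7,12,13,14,15): 1⊕1⊕1⊕0⊕1⊕1⊕0⊕1 = 0
s8 (pos 8,9,10,11,12,13,14,15): 1⊕1⊕1⊕0⊕1⊕1⊕0⊕1 = 0
Syndrome s8…s1 = 0000 → no error.
Read data bits from positions 3,5,6,7,9,10,11,12,13,14,15: 11101101101

11101101101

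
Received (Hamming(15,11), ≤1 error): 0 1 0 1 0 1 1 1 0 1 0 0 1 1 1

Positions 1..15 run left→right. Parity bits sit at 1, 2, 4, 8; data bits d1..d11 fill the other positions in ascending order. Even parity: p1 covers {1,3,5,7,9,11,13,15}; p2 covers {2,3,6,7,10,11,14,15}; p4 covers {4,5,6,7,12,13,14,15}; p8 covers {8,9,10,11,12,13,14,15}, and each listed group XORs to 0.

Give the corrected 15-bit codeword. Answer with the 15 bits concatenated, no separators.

s1 (pos 1,3,5,7,9,11,13,15): 0⊕0⊕0⊕1⊕0⊕0⊕1⊕1 = 1
s2 (pos 2,3,6,7,10,11,14,15): 1⊕0⊕1⊕1⊕1⊕0⊕1⊕1 = 0
s4 (pos 4,5,6,7,12,13,14,15): 1⊕0⊕1⊕1⊕0⊕1⊕1⊕1 = 0
s8 (pos 8,9,10,11,12,13,14,15): 1⊕0⊕1⊕0⊕0⊕1⊕1⊕1 = 1
Syndrome s8…s1 = 1001 → error at position 9.
Flip position 9: 010101110100111 → 010101111100111

010101111100111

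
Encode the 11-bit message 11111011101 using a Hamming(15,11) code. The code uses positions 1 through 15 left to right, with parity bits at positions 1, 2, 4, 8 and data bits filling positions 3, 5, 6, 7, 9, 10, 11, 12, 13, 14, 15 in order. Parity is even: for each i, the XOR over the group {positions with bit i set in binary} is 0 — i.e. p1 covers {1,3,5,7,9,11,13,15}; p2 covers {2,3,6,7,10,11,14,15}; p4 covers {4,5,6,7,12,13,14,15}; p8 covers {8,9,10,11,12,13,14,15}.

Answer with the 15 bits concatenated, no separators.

111011111011101

Place data at non-parity positions: p1 p2 1 p4 1 1 1 p8 1 0 1 1 1 0 1
p1 (pos 1,3,5,7,9,11,13,15): XOR of data positions = 1⊕1⊕1⊕1⊕1⊕1⊕1 = 1
p2 (pos 2,3,6,7,10,11,14,15): XOR of data positions = 1⊕1⊕1⊕0⊕1⊕0⊕1 = 1
p4 (pos 4,5,6,7,12,13,14,15): XOR of data positions = 1⊕1⊕1⊕1⊕1⊕0⊕1 = 0
p8 (pos 8,9,10,11,12,13,14,15): XOR of data positions = 1⊕0⊕1⊕1⊕1⊕0⊕1 = 1
Codeword: 111011111011101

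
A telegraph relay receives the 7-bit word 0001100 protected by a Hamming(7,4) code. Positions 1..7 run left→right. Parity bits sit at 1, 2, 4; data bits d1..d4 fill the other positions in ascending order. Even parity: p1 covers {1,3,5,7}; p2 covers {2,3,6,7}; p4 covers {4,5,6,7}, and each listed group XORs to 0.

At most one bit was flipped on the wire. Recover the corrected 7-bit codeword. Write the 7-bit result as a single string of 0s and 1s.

s1 (pos 1,3,5,7): 0⊕0⊕1⊕0 = 1
s2 (pos 2,3,6,7): 0⊕0⊕0⊕0 = 0
s4 (pos 4,5,6,7): 1⊕1⊕0⊕0 = 0
Syndrome s4…s1 = 001 → error at position 1.
Flip position 1: 0001100 → 1001100

1001100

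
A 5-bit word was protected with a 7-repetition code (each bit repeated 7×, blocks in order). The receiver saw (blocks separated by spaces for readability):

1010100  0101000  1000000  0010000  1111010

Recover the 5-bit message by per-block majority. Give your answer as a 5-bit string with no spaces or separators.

Block 1 (1010100): 3 ones → 0
Block 2 (0101000): 2 ones → 0
Block 3 (1000000): 1 one → 0
Block 4 (0010000): 1 one → 0
Block 5 (1111010): 5 ones → 1

00001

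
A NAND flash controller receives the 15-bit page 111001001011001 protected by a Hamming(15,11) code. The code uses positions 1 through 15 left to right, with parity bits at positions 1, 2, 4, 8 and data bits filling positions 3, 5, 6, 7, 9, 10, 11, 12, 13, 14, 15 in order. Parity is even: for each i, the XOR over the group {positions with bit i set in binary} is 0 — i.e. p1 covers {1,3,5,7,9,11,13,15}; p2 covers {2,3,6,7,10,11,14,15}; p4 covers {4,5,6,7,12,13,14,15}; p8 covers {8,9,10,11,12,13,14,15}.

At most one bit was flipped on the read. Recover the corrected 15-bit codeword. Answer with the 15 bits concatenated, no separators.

s1 (pos 1,3,5,7,9,11,13,15): 1⊕1⊕0⊕0⊕1⊕1⊕0⊕1 = 1
s2 (pos 2,3,6,7,10,11,14,15): 1⊕1⊕1⊕0⊕0⊕1⊕0⊕1 = 1
s4 (pos 4,5,6,7,12,13,14,15): 0⊕0⊕1⊕0⊕1⊕0⊕0⊕1 = 1
s8 (pos 8,9,10,11,12,13,14,15): 0⊕1⊕0⊕1⊕1⊕0⊕0⊕1 = 0
Syndrome s8…s1 = 0111 → error at position 7.
Flip position 7: 111001001011001 → 111001101011001

111001101011001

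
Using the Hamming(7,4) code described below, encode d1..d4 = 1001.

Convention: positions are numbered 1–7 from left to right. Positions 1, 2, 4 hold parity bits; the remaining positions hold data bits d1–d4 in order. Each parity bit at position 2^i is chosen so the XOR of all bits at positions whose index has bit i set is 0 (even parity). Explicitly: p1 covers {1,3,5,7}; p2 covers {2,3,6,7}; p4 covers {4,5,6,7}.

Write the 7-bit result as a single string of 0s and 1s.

0011001

Place data at non-parity positions: p1 p2 1 p4 0 0 1
p1 (pos 1,3,5,7): XOR of data positions = 1⊕0⊕1 = 0
p2 (pos 2,3,6,7): XOR of data positions = 1⊕0⊕1 = 0
p4 (pos 4,5,6,7): XOR of data positions = 0⊕0⊕1 = 1
Codeword: 0011001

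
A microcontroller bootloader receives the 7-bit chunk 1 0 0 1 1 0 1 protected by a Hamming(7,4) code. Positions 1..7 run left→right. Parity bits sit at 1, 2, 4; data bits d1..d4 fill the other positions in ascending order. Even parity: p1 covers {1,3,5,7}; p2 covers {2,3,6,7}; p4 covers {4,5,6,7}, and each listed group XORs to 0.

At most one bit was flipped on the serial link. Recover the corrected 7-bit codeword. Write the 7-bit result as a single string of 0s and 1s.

s1 (pos 1,3,5,7): 1⊕0⊕1⊕1 = 1
s2 (pos 2,3,6,7): 0⊕0⊕0⊕1 = 1
s4 (pos 4,5,6,7): 1⊕1⊕0⊕1 = 1
Syndrome s4…s1 = 111 → error at position 7.
Flip position 7: 1001101 → 1001100

1001100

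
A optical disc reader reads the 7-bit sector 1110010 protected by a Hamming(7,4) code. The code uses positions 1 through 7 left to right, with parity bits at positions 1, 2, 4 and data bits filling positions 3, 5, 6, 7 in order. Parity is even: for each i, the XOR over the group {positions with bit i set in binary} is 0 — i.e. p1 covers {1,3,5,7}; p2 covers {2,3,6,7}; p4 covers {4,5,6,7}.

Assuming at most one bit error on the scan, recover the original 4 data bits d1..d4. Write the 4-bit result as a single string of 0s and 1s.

s1 (pos 1,3,5,7): 1⊕1⊕0⊕0 = 0
s2 (pos 2,3,6,7): 1⊕1⊕1⊕0 = 1
s4 (pos 4,5,6,7): 0⊕0⊕1⊕0 = 1
Syndrome s4…s1 = 110 → error at position 6.
Flip position 6: 1110010 → 1110000
Read data bits from positions 3,5,6,7: 1000

1000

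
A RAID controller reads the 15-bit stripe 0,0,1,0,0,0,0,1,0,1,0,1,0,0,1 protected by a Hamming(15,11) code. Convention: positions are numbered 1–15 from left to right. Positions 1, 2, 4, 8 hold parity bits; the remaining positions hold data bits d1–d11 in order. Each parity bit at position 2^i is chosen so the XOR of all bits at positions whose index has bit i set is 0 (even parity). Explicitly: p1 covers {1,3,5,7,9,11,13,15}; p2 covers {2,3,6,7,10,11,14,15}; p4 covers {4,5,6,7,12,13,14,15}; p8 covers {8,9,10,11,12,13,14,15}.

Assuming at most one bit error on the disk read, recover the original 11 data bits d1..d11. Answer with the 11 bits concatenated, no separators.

s1 (pos 1,3,5,7,9,11,13,15): 0⊕1⊕0⊕0⊕0⊕0⊕0⊕1 = 0
s2 (pos 2,3,6,7,10,11,14,15): 0⊕1⊕0⊕0⊕1⊕0⊕0⊕1 = 1
s4 (pos 4,5,6,7,12,13,14,15): 0⊕0⊕0⊕0⊕1⊕0⊕0⊕1 = 0
s8 (pos 8,9,10,11,12,13,14,15): 1⊕0⊕1⊕0⊕1⊕0⊕0⊕1 = 0
Syndrome s8…s1 = 0010 → error at position 2.
Flip position 2: 001000010101001 → 011000010101001
Read data bits from positions 3,5,6,7,9,10,11,12,13,14,15: 10000101001

10000101001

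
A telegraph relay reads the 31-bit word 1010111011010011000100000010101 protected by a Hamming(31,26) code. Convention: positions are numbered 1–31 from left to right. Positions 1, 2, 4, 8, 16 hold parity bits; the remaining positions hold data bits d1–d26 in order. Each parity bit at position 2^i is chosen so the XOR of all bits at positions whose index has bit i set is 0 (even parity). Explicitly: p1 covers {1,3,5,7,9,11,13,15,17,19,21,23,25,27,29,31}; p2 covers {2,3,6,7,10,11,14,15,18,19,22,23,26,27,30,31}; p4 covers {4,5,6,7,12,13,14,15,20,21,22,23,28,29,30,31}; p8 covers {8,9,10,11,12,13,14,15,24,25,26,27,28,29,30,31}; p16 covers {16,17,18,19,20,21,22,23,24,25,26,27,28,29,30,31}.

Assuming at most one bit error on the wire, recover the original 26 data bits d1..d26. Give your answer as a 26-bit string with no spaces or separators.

11111101001000100000000101

s1 (pos 1,3,5,7,9,11,13,15,17,19,21,23,25,27,29,31): 1⊕1⊕1⊕1⊕1⊕0⊕0⊕1⊕0⊕0⊕0⊕0⊕0⊕1⊕1⊕1 = 1
s2 (pos 2,3,6,7,10,11,14,15,18,19,22,23,26,27,30,31): 0⊕1⊕1⊕1⊕1⊕0⊕0⊕1⊕0⊕0⊕0⊕0⊕0⊕1⊕0⊕1 = 1
s4 (pos 4,5,6,7,12,13,14,15,20,21,22,23,28,29,30,31): 0⊕1⊕1⊕1⊕1⊕0⊕0⊕1⊕1⊕0⊕0⊕0⊕0⊕1⊕0⊕1 = 0
s8 (pos 8,9,10,11,12,13,14,15,24,25,26,27,28,29,30,31): 0⊕1⊕1⊕0⊕1⊕0⊕0⊕1⊕0⊕0⊕0⊕1⊕0⊕1⊕0⊕1 = 1
s16 (pos 16,17,18,19,20,21,22,23,24,25,26,27,28,29,30,31): 1⊕0⊕0⊕0⊕1⊕0⊕0⊕0⊕0⊕0⊕0⊕1⊕0⊕1⊕0⊕1 = 1
Syndrome s16…s1 = 11011 → error at position 27.
Flip position 27: 1010111011010011000100000010101 → 1010111011010011000100000000101
Read data bits from positions 3,5,6,7,9,10,11,12,13,14,15,17,18,19,20,21,22,23,24,25,26,27,28,29,30,31: 11111101001000100000000101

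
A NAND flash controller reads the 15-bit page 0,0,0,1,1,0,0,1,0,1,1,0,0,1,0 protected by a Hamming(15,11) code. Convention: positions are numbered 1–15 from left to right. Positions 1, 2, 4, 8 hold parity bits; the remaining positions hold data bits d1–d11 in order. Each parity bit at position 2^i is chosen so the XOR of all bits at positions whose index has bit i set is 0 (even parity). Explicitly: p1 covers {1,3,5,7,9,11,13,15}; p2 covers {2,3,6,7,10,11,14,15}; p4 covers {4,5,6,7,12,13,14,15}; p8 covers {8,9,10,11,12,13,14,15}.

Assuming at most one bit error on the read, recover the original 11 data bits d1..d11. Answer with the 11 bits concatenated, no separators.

01100110010

s1 (pos 1,3,5,7,9,11,13,15): 0⊕0⊕1⊕0⊕0⊕1⊕0⊕0 = 0
s2 (pos 2,3,6,7,10,11,14,15): 0⊕0⊕0⊕0⊕1⊕1⊕1⊕0 = 1
s4 (pos 4,5,6,7,12,13,14,15): 1⊕1⊕0⊕0⊕0⊕0⊕1⊕0 = 1
s8 (pos 8,9,10,11,12,13,14,15): 1⊕0⊕1⊕1⊕0⊕0⊕1⊕0 = 0
Syndrome s8…s1 = 0110 → error at position 6.
Flip position 6: 000110010110010 → 000111010110010
Read data bits from positions 3,5,6,7,9,10,11,12,13,14,15: 01100110010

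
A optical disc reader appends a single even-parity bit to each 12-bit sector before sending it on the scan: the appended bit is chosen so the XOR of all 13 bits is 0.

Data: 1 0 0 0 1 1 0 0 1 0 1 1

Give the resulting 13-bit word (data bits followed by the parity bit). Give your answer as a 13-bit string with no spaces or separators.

XOR of the 12 data bits: 1⊕0⊕0⊕0⊕1⊕1⊕0⊕0⊕1⊕0⊕1⊕1 = 0
Parity bit = 0 (so all 13 bits XOR to 0).

1000110010110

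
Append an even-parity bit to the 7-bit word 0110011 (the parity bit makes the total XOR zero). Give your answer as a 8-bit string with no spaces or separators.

XOR of the 7 data bits: 0⊕1⊕1⊕0⊕0⊕1⊕1 = 0
Parity bit = 0 (so all 8 bits XOR to 0).

01100110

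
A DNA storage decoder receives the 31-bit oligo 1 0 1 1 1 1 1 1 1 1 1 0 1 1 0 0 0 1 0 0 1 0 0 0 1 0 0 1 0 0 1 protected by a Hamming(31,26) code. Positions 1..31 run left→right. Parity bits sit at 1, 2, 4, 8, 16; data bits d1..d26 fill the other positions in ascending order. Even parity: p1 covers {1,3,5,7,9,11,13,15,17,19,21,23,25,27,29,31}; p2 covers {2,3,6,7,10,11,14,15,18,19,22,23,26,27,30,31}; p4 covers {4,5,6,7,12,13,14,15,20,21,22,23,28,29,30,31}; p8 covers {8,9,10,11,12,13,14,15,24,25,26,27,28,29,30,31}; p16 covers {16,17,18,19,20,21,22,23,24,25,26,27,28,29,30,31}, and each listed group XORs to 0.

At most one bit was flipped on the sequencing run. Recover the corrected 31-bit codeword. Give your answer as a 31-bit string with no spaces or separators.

1011111111101100010010001000001

s1 (pos 1,3,5,7,9,11,13,15,17,19,21,23,25,27,29,31): 1⊕1⊕1⊕1⊕1⊕1⊕1⊕0⊕0⊕0⊕1⊕0⊕1⊕0⊕0⊕1 = 0
s2 (pos 2,3,6,7,10,11,14,15,18,19,22,23,26,27,30,31): 0⊕1⊕1⊕1⊕1⊕1⊕1⊕0⊕1⊕0⊕0⊕0⊕0⊕0⊕0⊕1 = 0
s4 (pos 4,5,6,7,12,13,14,15,20,21,22,23,28,29,30,31): 1⊕1⊕1⊕1⊕0⊕1⊕1⊕0⊕0⊕1⊕0⊕0⊕1⊕0⊕0⊕1 = 1
s8 (pos 8,9,10,11,12,13,14,15,24,25,26,27,28,29,30,31): 1⊕1⊕1⊕1⊕0⊕1⊕1⊕0⊕0⊕1⊕0⊕0⊕1⊕0⊕0⊕1 = 1
s16 (pos 16,17,18,19,20,21,22,23,24,25,26,27,28,29,30,31): 0⊕0⊕1⊕0⊕0⊕1⊕0⊕0⊕0⊕1⊕0⊕0⊕1⊕0⊕0⊕1 = 1
Syndrome s16…s1 = 11100 → error at position 28.
Flip position 28: 1011111111101100010010001001001 → 1011111111101100010010001000001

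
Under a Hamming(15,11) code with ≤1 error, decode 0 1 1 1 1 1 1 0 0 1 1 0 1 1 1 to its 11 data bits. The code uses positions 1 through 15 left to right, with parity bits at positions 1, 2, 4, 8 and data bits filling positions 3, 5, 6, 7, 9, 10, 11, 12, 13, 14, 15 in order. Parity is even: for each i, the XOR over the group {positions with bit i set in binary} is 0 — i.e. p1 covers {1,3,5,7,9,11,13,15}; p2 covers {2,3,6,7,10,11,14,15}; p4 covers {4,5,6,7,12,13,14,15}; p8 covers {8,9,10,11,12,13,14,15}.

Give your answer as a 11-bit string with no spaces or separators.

11110111111

s1 (pos 1,3,5,7,9,11,13,15): 0⊕1⊕1⊕1⊕0⊕1⊕1⊕1 = 0
s2 (pos 2,3,6,7,10,11,14,15): 1⊕1⊕1⊕1⊕1⊕1⊕1⊕1 = 0
s4 (pos 4,5,6,7,12,13,14,15): 1⊕1⊕1⊕1⊕0⊕1⊕1⊕1 = 1
s8 (pos 8,9,10,11,12,13,14,15): 0⊕0⊕1⊕1⊕0⊕1⊕1⊕1 = 1
Syndrome s8…s1 = 1100 → error at position 12.
Flip position 12: 011111100110111 → 011111100111111
Read data bits from positions 3,5,6,7,9,10,11,12,13,14,15: 11110111111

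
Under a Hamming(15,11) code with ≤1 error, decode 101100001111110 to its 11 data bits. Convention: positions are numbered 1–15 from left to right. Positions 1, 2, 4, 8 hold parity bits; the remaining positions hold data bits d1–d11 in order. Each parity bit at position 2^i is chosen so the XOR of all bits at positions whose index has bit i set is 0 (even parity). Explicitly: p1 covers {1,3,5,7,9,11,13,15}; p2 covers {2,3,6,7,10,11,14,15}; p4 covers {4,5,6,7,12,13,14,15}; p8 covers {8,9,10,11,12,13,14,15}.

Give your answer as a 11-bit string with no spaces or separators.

10001111110

s1 (pos 1,3,5,7,9,11,13,15): 1⊕1⊕0⊕0⊕1⊕1⊕1⊕0 = 1
s2 (pos 2,3,6,7,10,11,14,15): 0⊕1⊕0⊕0⊕1⊕1⊕1⊕0 = 0
s4 (pos 4,5,6,7,12,13,14,15): 1⊕0⊕0⊕0⊕1⊕1⊕1⊕0 = 0
s8 (pos 8,9,10,11,12,13,14,15): 0⊕1⊕1⊕1⊕1⊕1⊕1⊕0 = 0
Syndrome s8…s1 = 0001 → error at position 1.
Flip position 1: 101100001111110 → 001100001111110
Read data bits from positions 3,5,6,7,9,10,11,12,13,14,15: 10001111110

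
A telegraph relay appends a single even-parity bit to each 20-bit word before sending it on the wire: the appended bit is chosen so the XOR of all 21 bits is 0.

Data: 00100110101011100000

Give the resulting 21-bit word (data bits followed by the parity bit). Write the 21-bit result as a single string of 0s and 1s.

001001101010111000000

XOR of the 20 data bits: 0⊕0⊕1⊕0⊕0⊕1⊕1⊕0⊕1⊕0⊕1⊕0⊕1⊕1⊕1⊕0⊕0⊕0⊕0⊕0 = 0
Parity bit = 0 (so all 21 bits XOR to 0).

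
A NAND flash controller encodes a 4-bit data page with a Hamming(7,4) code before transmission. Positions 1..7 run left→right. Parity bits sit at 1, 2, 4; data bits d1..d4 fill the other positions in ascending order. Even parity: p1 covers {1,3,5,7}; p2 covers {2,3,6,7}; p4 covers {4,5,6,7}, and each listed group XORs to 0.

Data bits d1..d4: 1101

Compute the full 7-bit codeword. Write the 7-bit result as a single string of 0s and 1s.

Place data at non-parity positions: p1 p2 1 p4 1 0 1
p1 (pos 1,3,5,7): XOR of data positions = 1⊕1⊕1 = 1
p2 (pos 2,3,6,7): XOR of data positions = 1⊕0⊕1 = 0
p4 (pos 4,5,6,7): XOR of data positions = 1⊕0⊕1 = 0
Codeword: 1010101

1010101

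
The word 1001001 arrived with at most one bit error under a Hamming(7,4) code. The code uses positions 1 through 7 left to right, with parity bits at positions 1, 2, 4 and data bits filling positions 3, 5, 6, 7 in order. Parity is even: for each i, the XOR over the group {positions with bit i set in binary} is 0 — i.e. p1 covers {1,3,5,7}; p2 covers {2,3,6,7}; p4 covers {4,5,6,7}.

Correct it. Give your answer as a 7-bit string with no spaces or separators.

s1 (pos 1,3,5,7): 1⊕0⊕0⊕1 = 0
s2 (pos 2,3,6,7): 0⊕0⊕0⊕1 = 1
s4 (pos 4,5,6,7): 1⊕0⊕0⊕1 = 0
Syndrome s4…s1 = 010 → error at position 2.
Flip position 2: 1001001 → 1101001

1101001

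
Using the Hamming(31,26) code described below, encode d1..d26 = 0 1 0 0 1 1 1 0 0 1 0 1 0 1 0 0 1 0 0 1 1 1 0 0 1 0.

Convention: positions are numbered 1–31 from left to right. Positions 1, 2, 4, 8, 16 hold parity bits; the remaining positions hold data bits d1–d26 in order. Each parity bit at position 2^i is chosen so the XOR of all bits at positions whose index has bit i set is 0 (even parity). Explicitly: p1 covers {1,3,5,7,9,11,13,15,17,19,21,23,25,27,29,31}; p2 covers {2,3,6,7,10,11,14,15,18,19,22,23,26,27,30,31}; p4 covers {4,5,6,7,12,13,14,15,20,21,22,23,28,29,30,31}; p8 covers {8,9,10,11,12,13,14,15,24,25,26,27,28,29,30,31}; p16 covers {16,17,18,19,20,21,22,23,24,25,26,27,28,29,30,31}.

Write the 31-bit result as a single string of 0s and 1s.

1000100011100101101001001110010

Place data at non-parity positions: p1 p2 0 p4 1 0 0 p8 1 1 1 0 0 1 0 p16 1 0 1 0 0 1 0 0 1 1 1 0 0 1 0
p1 (pos 1,3,5,7,9,11,13,15,17,19,21,23,25,27,29,31): XOR of data positions = 0⊕1⊕0⊕1⊕1⊕0⊕0⊕1⊕1⊕0⊕0⊕1⊕1⊕0⊕0 = 1
p2 (pos 2,3,6,7,10,11,14,15,18,19,22,23,26,27,30,31): XOR of data positions = 0⊕0⊕0⊕1⊕1⊕1⊕0⊕0⊕1⊕1⊕0⊕1⊕1⊕1⊕0 = 0
p4 (pos 4,5,6,7,12,13,14,15,20,21,22,23,28,29,30,31): XOR of data positions = 1⊕0⊕0⊕0⊕0⊕1⊕0⊕0⊕0⊕1⊕0⊕0⊕0⊕1⊕0 = 0
p8 (pos 8,9,10,11,12,13,14,15,24,25,26,27,28,29,30,31): XOR of data positions = 1⊕1⊕1⊕0⊕0⊕1⊕0⊕0⊕1⊕1⊕1⊕0⊕0⊕1⊕0 = 0
p16 (pos 16,17,18,19,20,21,22,23,24,25,26,27,28,29,30,31): XOR of data positions = 1⊕0⊕1⊕0⊕0⊕1⊕0⊕0⊕1⊕1⊕1⊕0⊕0⊕1⊕0 = 1
Codeword: 1000100011100101101001001110010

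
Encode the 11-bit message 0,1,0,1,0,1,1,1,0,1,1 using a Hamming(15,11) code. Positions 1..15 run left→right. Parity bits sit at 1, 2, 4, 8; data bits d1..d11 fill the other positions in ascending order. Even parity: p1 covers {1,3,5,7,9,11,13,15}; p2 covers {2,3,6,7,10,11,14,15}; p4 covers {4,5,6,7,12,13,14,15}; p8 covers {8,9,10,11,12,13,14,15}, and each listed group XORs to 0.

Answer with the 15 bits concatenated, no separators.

010110110111011

Place data at non-parity positions: p1 p2 0 p4 1 0 1 p8 0 1 1 1 0 1 1
p1 (pos 1,3,5,7,9,11,13,15): XOR of data positions = 0⊕1⊕1⊕0⊕1⊕0⊕1 = 0
p2 (pos 2,3,6,7,10,11,14,15): XOR of data positions = 0⊕0⊕1⊕1⊕1⊕1⊕1 = 1
p4 (pos 4,5,6,7,12,13,14,15): XOR of data positions = 1⊕0⊕1⊕1⊕0⊕1⊕1 = 1
p8 (pos 8,9,10,11,12,13,14,15): XOR of data positions = 0⊕1⊕1⊕1⊕0⊕1⊕1 = 1
Codeword: 010110110111011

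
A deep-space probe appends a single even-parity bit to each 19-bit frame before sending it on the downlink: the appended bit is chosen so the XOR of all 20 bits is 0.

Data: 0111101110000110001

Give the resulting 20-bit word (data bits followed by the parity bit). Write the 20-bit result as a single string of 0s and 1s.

01111011100001100010

XOR of the 19 data bits: 0⊕1⊕1⊕1⊕1⊕0⊕1⊕1⊕1⊕0⊕0⊕0⊕0⊕1⊕1⊕0⊕0⊕0⊕1 = 0
Parity bit = 0 (so all 20 bits XOR to 0).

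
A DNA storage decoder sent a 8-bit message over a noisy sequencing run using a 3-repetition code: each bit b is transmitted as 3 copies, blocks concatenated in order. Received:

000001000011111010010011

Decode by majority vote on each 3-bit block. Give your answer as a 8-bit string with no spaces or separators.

Block 1 (000): 0 ones → 0
Block 2 (001): 1 one → 0
Block 3 (000): 0 ones → 0
Block 4 (011): 2 ones → 1
Block 5 (111): 3 ones → 1
Block 6 (010): 1 one → 0
Block 7 (010): 1 one → 0
Block 8 (011): 2 ones → 1

00011001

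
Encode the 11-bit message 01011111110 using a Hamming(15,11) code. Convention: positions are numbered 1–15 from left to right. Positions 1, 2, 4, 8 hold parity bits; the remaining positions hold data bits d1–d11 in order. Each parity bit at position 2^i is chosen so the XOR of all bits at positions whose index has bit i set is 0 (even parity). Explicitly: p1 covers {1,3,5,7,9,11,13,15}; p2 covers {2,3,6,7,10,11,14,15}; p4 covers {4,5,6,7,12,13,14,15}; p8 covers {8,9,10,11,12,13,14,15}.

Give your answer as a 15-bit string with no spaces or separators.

Place data at non-parity positions: p1 p2 0 p4 1 0 1 p8 1 1 1 1 1 1 0
p1 (pos 1,3,5,7,9,11,13,15): XOR of data positions = 0⊕1⊕1⊕1⊕1⊕1⊕0 = 1
p2 (pos 2,3,6,7,10,11,14,15): XOR of data positions = 0⊕0⊕1⊕1⊕1⊕1⊕0 = 0
p4 (pos 4,5,6,7,12,13,14,15): XOR of data positions = 1⊕0⊕1⊕1⊕1⊕1⊕0 = 1
p8 (pos 8,9,10,11,12,13,14,15): XOR of data positions = 1⊕1⊕1⊕1⊕1⊕1⊕0 = 0
Codeword: 100110101111110

100110101111110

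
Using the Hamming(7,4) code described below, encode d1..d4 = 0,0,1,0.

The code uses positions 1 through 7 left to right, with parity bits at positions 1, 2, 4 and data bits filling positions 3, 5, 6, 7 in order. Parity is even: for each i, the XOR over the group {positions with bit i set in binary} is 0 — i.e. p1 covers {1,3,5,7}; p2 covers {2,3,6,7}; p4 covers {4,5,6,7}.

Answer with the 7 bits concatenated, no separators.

Place data at non-parity positions: p1 p2 0 p4 0 1 0
p1 (pos 1,3,5,7): XOR of data positions = 0⊕0⊕0 = 0
p2 (pos 2,3,6,7): XOR of data positions = 0⊕1⊕0 = 1
p4 (pos 4,5,6,7): XOR of data positions = 0⊕1⊕0 = 1
Codeword: 0101010

0101010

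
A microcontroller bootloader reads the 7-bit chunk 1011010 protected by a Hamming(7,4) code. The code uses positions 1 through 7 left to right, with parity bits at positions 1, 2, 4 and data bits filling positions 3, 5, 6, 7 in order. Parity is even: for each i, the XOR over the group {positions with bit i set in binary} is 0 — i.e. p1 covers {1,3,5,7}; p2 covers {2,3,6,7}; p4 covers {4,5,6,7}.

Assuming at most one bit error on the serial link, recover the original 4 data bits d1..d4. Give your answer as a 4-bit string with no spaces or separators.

s1 (pos 1,3,5,7): 1⊕1⊕0⊕0 = 0
s2 (pos 2,3,6,7): 0⊕1⊕1⊕0 = 0
s4 (pos 4,5,6,7): 1⊕0⊕1⊕0 = 0
Syndrome s4…s1 = 000 → no error.
Read data bits from positions 3,5,6,7: 1010

1010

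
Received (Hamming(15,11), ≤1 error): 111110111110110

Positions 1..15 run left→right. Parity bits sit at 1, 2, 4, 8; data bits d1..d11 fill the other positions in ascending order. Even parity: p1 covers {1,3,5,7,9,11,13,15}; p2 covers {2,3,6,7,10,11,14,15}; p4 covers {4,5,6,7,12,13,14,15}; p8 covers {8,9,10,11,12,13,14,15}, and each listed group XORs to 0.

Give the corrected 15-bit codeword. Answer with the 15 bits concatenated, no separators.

s1 (pos 1,3,5,7,9,11,13,15): 1⊕1⊕1⊕1⊕1⊕1⊕1⊕0 = 1
s2 (pos 2,3,6,7,10,11,14,15): 1⊕1⊕0⊕1⊕1⊕1⊕1⊕0 = 0
s4 (pos 4,5,6,7,12,13,14,15): 1⊕1⊕0⊕1⊕0⊕1⊕1⊕0 = 1
s8 (pos 8,9,10,11,12,13,14,15): 1⊕1⊕1⊕1⊕0⊕1⊕1⊕0 = 0
Syndrome s8…s1 = 0101 → error at position 5.
Flip position 5: 111110111110110 → 111100111110110

111100111110110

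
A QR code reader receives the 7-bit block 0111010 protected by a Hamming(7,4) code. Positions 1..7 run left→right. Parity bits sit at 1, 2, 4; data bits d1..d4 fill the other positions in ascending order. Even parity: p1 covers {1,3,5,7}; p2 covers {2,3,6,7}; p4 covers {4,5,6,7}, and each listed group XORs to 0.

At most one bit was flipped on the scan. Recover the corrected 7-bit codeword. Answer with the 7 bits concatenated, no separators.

s1 (pos 1,3,5,7): 0⊕1⊕0⊕0 = 1
s2 (pos 2,3,6,7): 1⊕1⊕1⊕0 = 1
s4 (pos 4,5,6,7): 1⊕0⊕1⊕0 = 0
Syndrome s4…s1 = 011 → error at position 3.
Flip position 3: 0111010 → 0101010

0101010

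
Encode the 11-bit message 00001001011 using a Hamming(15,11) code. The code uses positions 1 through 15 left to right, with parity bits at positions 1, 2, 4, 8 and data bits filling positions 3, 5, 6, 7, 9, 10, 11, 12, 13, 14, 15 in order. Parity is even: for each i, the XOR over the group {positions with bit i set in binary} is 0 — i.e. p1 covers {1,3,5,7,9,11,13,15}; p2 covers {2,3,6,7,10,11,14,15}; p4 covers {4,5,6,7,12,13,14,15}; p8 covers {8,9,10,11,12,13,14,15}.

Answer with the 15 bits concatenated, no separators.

000100001001011

Place data at non-parity positions: p1 p2 0 p4 0 0 0 p8 1 0 0 1 0 1 1
p1 (pos 1,3,5,7,9,11,13,15): XOR of data positions = 0⊕0⊕0⊕1⊕0⊕0⊕1 = 0
p2 (pos 2,3,6,7,10,11,14,15): XOR of data positions = 0⊕0⊕0⊕0⊕0⊕1⊕1 = 0
p4 (pos 4,5,6,7,12,13,14,15): XOR of data positions = 0⊕0⊕0⊕1⊕0⊕1⊕1 = 1
p8 (pos 8,9,10,11,12,13,14,15): XOR of data positions = 1⊕0⊕0⊕1⊕0⊕1⊕1 = 0
Codeword: 000100001001011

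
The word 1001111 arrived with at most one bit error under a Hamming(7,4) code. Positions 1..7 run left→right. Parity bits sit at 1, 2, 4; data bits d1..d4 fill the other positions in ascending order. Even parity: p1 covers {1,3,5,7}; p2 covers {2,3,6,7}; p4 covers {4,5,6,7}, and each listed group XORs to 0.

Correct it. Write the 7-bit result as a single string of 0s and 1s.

s1 (pos 1,3,5,7): 1⊕0⊕1⊕1 = 1
s2 (pos 2,3,6,7): 0⊕0⊕1⊕1 = 0
s4 (pos 4,5,6,7): 1⊕1⊕1⊕1 = 0
Syndrome s4…s1 = 001 → error at position 1.
Flip position 1: 1001111 → 0001111

0001111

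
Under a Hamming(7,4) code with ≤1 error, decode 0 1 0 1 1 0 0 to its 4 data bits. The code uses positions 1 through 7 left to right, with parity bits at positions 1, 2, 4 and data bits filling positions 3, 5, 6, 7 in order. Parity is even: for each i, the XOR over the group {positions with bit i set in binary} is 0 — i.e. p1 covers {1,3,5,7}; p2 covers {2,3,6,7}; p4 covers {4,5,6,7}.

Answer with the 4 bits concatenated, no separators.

1100

s1 (pos 1,3,5,7): 0⊕0⊕1⊕0 = 1
s2 (pos 2,3,6,7): 1⊕0⊕0⊕0 = 1
s4 (pos 4,5,6,7): 1⊕1⊕0⊕0 = 0
Syndrome s4…s1 = 011 → error at position 3.
Flip position 3: 0101100 → 0111100
Read data bits from positions 3,5,6,7: 1100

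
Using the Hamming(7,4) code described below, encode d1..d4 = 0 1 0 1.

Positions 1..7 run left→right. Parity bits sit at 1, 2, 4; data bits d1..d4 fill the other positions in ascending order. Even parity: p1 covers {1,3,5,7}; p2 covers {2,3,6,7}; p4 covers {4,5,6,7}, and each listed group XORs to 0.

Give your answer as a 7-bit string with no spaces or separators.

0100101

Place data at non-parity positions: p1 p2 0 p4 1 0 1
p1 (pos 1,3,5,7): XOR of data positions = 0⊕1⊕1 = 0
p2 (pos 2,3,6,7): XOR of data positions = 0⊕0⊕1 = 1
p4 (pos 4,5,6,7): XOR of data positions = 1⊕0⊕1 = 0
Codeword: 0100101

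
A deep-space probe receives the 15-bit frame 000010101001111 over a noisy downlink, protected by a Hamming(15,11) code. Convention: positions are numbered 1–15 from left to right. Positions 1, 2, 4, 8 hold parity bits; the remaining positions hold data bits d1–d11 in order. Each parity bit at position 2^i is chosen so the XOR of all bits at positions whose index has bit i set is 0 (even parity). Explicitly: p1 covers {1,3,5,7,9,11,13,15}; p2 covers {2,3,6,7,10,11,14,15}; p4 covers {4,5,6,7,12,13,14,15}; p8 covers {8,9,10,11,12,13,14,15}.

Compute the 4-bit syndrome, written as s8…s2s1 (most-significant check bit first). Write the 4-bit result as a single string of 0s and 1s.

1011

s1 (pos 1,3,5,7,9,11,13,15): 0⊕0⊕1⊕1⊕1⊕0⊕1⊕1 = 1
s2 (pos 2,3,6,7,10,11,14,15): 0⊕0⊕0⊕1⊕0⊕0⊕1⊕1 = 1
s4 (pos 4,5,6,7,12,13,14,15): 0⊕1⊕0⊕1⊕1⊕1⊕1⊕1 = 0
s8 (pos 8,9,10,11,12,13,14,15): 0⊕1⊕0⊕0⊕1⊕1⊕1⊕1 = 1
Syndrome s8…s1 = 1011 → error at position 11.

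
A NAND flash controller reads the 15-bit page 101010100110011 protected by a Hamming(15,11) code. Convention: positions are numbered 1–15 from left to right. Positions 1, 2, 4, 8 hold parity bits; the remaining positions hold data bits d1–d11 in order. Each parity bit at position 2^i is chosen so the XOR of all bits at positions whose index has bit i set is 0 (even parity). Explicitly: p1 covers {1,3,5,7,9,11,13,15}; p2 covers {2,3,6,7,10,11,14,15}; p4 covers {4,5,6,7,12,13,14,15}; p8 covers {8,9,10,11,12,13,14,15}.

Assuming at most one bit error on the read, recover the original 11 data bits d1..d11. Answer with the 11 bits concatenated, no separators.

11010110011

s1 (pos 1,3,5,7,9,11,13,15): 1⊕1⊕1⊕1⊕0⊕1⊕0⊕1 = 0
s2 (pos 2,3,6,7,10,11,14,15): 0⊕1⊕0⊕1⊕1⊕1⊕1⊕1 = 0
s4 (pos 4,5,6,7,12,13,14,15): 0⊕1⊕0⊕1⊕0⊕0⊕1⊕1 = 0
s8 (pos 8,9,10,11,12,13,14,15): 0⊕0⊕1⊕1⊕0⊕0⊕1⊕1 = 0
Syndrome s8…s1 = 0000 → no error.
Read data bits from positions 3,5,6,7,9,10,11,12,13,14,15: 11010110011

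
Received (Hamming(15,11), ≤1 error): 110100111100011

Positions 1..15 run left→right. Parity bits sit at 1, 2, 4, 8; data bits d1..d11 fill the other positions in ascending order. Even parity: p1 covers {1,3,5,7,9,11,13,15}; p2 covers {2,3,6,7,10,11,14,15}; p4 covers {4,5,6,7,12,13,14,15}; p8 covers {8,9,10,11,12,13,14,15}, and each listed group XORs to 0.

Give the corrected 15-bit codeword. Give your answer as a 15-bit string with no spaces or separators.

s1 (pos 1,3,5,7,9,11,13,15): 1⊕0⊕0⊕1⊕1⊕0⊕0⊕1 = 0
s2 (pos 2,3,6,7,10,11,14,15): 1⊕0⊕0⊕1⊕1⊕0⊕1⊕1 = 1
s4 (pos 4,5,6,7,12,13,14,15): 1⊕0⊕0⊕1⊕0⊕0⊕1⊕1 = 0
s8 (pos 8,9,10,11,12,13,14,15): 1⊕1⊕1⊕0⊕0⊕0⊕1⊕1 = 1
Syndrome s8…s1 = 1010 → error at position 10.
Flip position 10: 110100111100011 → 110100111000011

110100111000011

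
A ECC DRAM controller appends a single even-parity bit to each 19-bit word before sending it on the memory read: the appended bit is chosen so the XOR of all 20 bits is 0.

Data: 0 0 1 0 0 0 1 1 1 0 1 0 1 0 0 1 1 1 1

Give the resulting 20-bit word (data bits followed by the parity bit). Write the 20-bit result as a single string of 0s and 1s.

XOR of the 19 data bits: 0⊕0⊕1⊕0⊕0⊕0⊕1⊕1⊕1⊕0⊕1⊕0⊕1⊕0⊕0⊕1⊕1⊕1⊕1 = 0
Parity bit = 0 (so all 20 bits XOR to 0).

00100011101010011110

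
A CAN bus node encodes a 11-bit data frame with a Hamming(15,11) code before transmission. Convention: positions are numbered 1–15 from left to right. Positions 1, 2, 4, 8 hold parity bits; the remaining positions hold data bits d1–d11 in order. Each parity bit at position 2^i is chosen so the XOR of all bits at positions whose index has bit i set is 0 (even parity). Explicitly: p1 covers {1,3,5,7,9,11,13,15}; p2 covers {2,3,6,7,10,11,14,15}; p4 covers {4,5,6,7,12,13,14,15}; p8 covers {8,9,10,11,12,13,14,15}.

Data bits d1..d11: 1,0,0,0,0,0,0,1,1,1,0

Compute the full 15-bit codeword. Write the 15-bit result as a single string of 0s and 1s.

Place data at non-parity positions: p1 p2 1 p4 0 0 0 p8 0 0 0 1 1 1 0
p1 (pos 1,3,5,7,9,11,13,15): XOR of data positions = 1⊕0⊕0⊕0⊕0⊕1⊕0 = 0
p2 (pos 2,3,6,7,10,11,14,15): XOR of data positions = 1⊕0⊕0⊕0⊕0⊕1⊕0 = 0
p4 (pos 4,5,6,7,12,13,14,15): XOR of data positions = 0⊕0⊕0⊕1⊕1⊕1⊕0 = 1
p8 (pos 8,9,10,11,12,13,14,15): XOR of data positions = 0⊕0⊕0⊕1⊕1⊕1⊕0 = 1
Codeword: 001100010001110

001100010001110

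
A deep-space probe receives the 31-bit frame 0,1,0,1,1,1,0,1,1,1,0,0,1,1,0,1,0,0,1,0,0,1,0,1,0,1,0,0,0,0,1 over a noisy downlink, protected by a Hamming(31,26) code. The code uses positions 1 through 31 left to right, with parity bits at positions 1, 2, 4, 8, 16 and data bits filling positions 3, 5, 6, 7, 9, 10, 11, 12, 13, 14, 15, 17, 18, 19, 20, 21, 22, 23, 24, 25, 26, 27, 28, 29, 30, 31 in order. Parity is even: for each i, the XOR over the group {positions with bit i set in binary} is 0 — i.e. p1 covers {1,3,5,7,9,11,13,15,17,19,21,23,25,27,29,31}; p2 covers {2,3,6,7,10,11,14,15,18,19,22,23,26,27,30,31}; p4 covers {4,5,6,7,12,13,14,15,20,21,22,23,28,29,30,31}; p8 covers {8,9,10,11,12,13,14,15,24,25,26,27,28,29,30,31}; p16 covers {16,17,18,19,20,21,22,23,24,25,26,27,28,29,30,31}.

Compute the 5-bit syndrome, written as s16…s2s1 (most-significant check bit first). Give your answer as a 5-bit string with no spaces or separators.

s1 (pos 1,3,5,7,9,11,13,15,17,19,21,23,25,27,29,31): 0⊕0⊕1⊕0⊕1⊕0⊕1⊕0⊕0⊕1⊕0⊕0⊕0⊕0⊕0⊕1 = 1
s2 (pos 2,3,6,7,10,11,14,15,18,19,22,23,26,27,30,31): 1⊕0⊕1⊕0⊕1⊕0⊕1⊕0⊕0⊕1⊕1⊕0⊕1⊕0⊕0⊕1 = 0
s4 (pos 4,5,6,7,12,13,14,15,20,21,22,23,28,29,30,31): 1⊕1⊕1⊕0⊕0⊕1⊕1⊕0⊕0⊕0⊕1⊕0⊕0⊕0⊕0⊕1 = 1
s8 (pos 8,9,10,11,12,13,14,15,24,25,26,27,28,29,30,31): 1⊕1⊕1⊕0⊕0⊕1⊕1⊕0⊕1⊕0⊕1⊕0⊕0⊕0⊕0⊕1 = 0
s16 (pos 16,17,18,19,20,21,22,23,24,25,26,27,28,29,30,31): 1⊕0⊕0⊕1⊕0⊕0⊕1⊕0⊕1⊕0⊕1⊕0⊕0⊕0⊕0⊕1 = 0
Syndrome s16…s1 = 00101 → error at position 5.

00101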